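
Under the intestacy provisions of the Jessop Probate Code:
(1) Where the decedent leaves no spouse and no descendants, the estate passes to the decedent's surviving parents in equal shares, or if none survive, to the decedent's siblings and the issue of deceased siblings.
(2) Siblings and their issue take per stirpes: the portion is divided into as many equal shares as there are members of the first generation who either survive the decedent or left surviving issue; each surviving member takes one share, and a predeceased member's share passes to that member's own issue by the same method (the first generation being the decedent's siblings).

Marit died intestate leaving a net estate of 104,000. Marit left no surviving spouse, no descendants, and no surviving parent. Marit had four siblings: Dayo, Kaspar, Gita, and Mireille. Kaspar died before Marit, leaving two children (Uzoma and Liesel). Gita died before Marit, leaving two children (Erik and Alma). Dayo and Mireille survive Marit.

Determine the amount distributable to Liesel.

The entire 104,000 passes to the siblings and their issue.
That amount (104,000) is divided into 4 shares of 26,000: Dayo and Mireille each take 26,000; Kaspar's 26,000 share passes to Kaspar's issue; Gita's 26,000 share passes to Gita's issue.
Kaspar's share (26,000) is divided into 2 shares of 13,000: Uzoma and Liesel each take 13,000.
Gita's share (26,000) is divided into 2 shares of 13,000: Erik and Alma each take 13,000.

Liesel receives 13,000.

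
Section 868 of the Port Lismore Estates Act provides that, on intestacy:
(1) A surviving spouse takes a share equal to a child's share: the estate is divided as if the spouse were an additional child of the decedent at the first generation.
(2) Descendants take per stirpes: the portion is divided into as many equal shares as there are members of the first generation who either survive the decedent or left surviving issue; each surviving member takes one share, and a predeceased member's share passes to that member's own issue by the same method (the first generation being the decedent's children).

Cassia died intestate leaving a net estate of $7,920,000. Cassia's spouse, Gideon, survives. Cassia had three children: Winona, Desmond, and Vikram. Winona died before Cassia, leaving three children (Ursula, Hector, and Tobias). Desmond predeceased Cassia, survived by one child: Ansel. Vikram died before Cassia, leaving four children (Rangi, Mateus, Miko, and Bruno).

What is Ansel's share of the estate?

The spouse counts as an additional share at the children's level, so there are 4 primary shares of $1,980,000. Gideon takes one such share ($1,980,000).
The children's combined portion ($5,940,000) is divided into 3 shares of $1,980,000: Winona's $1,980,000 share passes to Winona's issue; Desmond's $1,980,000 share passes to Desmond's issue; Vikram's $1,980,000 share passes to Vikram's issue.
Winona's share ($1,980,000) is divided into 3 shares of $660,000: Ursula, Hector, and Tobias each take $660,000.
Desmond's share ($1,980,000) passes entirely to Ansel.
Vikram's share ($1,980,000) is divided into 4 shares of $495,000: Rangi, Mateus, Miko, and Bruno each take $495,000.

Ansel receives $1,980,000.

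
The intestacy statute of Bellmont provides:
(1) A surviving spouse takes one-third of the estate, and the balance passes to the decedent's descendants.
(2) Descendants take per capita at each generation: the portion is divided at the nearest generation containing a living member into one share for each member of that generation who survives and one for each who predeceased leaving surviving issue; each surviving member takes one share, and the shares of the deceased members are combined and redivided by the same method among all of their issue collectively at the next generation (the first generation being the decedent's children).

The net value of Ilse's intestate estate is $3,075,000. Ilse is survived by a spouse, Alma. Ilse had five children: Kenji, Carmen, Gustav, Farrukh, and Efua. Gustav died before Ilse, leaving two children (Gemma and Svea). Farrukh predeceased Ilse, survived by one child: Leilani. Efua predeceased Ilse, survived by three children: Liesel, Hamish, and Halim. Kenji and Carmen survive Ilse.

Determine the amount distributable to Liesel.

Liesel receives $205,000.

Alma takes one-third of $3,075,000 = $1,025,000. The remaining $2,050,000 passes to the descendants.
The descendants' portion ($2,050,000) is divided at the children's generation into 5 shares of $410,000. Kenji and Carmen each take $410,000. The 3 shares of the deceased (Gustav, Farrukh, and Efua) are combined into a pool of $1,230,000.
That pool ($1,230,000) is divided at the grandchildren's generation equally among Gemma, Svea, Leilani, Liesel, Hamish, and Halim: $205,000 each.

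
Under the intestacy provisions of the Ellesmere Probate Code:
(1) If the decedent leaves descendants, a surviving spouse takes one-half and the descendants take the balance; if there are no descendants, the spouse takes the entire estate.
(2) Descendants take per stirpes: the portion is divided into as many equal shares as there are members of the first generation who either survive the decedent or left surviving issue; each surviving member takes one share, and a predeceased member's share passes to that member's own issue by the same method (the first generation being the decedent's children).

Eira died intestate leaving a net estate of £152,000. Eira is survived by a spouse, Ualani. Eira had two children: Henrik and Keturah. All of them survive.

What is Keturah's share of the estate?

Keturah receives £38,000.

Ualani takes one-half of £152,000 = £76,000. The remaining £76,000 passes to the descendants.
The descendants' portion (£76,000) is divided into 2 shares of £38,000: Henrik and Keturah each take £38,000.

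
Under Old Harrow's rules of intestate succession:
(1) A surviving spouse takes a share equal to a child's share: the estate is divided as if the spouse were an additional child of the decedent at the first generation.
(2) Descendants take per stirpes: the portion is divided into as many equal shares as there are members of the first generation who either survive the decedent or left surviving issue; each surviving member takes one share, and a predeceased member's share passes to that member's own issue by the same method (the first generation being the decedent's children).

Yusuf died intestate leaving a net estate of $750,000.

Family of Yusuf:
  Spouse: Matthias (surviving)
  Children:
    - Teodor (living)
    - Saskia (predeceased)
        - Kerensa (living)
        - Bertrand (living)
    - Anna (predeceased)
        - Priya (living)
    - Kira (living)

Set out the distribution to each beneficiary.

The spouse counts as an additional share at the children's level, so there are 5 primary shares of $150,000. Matthias takes one such share ($150,000).
The children's combined portion ($600,000) is divided into 4 shares of $150,000: Teodor and Kira each take $150,000; Saskia's $150,000 share passes to Saskia's issue; Anna's $150,000 share passes to Anna's issue.
Saskia's share ($150,000) is divided into 2 shares of $75,000: Kerensa and Bertrand each take $75,000.
Anna's share ($150,000) passes entirely to Priya.

Matthias: $150,000; Teodor: $150,000; Kerensa: $75,000; Bertrand: $75,000; Priya: $150,000; Kira: $150,000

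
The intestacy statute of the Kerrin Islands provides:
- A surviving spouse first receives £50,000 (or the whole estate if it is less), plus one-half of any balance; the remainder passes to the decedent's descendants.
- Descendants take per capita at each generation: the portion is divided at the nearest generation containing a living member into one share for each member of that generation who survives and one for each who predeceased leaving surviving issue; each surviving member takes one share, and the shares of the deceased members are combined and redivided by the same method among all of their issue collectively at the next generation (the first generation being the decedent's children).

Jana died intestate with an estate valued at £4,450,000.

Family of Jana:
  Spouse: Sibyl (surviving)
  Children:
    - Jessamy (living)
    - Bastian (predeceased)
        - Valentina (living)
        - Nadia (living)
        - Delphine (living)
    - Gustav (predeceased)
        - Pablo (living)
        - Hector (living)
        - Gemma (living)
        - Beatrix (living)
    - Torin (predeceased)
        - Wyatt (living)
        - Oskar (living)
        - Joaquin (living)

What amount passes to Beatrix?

Sibyl first takes £50,000, leaving a balance of £4,400,000. Sibyl then takes one-half of the balance (£2,200,000), for a total of £2,250,000. The remaining £2,200,000 passes to the descendants.
The descendants' portion (£2,200,000) is divided at the children's generation into 4 shares of £550,000. Jessamy takes £550,000. The 3 shares of the deceased (Bastian, Gustav, and Torin) are combined into a pool of £1,650,000.
That pool (£1,650,000) is divided at the grandchildren's generation equally among Valentina, Nadia, Delphine, Pablo, Hector, Gemma, Beatrix, Wyatt, Oskar, and Joaquin: £165,000 each.

Beatrix receives £165,000.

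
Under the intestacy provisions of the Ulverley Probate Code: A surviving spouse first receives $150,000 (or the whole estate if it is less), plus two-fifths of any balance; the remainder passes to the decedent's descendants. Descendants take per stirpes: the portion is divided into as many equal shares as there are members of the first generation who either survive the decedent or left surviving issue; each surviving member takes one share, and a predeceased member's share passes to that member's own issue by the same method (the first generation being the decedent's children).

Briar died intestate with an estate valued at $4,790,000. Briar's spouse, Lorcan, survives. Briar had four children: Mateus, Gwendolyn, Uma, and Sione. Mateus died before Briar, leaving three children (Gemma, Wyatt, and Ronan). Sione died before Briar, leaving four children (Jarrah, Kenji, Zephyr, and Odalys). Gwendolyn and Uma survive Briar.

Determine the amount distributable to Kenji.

Kenji receives $174,000.

Lorcan first takes $150,000, leaving a balance of $4,640,000. Lorcan then takes two-fifths of the balance ($1,856,000), for a total of $2,006,000. The remaining $2,784,000 passes to the descendants.
The descendants' portion ($2,784,000) is divided into 4 shares of $696,000: Gwendolyn and Uma each take $696,000; Mateus's $696,000 share passes to Mateus's issue; Sione's $696,000 share passes to Sione's issue.
Mateus's share ($696,000) is divided into 3 shares of $232,000: Gemma, Wyatt, and Ronan each take $232,000.
Sione's share ($696,000) is divided into 4 shares of $174,000: Jarrah, Kenji, Zephyr, and Odalys each take $174,000.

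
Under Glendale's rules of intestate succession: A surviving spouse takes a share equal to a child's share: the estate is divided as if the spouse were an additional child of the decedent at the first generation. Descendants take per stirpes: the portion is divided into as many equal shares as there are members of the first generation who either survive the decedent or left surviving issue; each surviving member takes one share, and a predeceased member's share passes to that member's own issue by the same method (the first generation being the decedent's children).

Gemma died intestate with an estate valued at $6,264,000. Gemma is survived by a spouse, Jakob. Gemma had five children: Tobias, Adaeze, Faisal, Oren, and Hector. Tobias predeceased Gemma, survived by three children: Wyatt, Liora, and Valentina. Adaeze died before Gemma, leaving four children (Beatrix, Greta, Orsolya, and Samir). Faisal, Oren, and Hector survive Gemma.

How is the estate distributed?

The spouse counts as an additional share at the children's level, so there are 6 primary shares of $1,044,000. Jakob takes one such share ($1,044,000).
The children's combined portion ($5,220,000) is divided into 5 shares of $1,044,000: Faisal, Oren, and Hector each take $1,044,000; Tobias's $1,044,000 share passes to Tobias's issue; Adaeze's $1,044,000 share passes to Adaeze's issue.
Tobias's share ($1,044,000) is divided into 3 shares of $348,000: Wyatt, Liora, and Valentina each take $348,000.
Adaeze's share ($1,044,000) is divided into 4 shares of $261,000: Beatrix, Greta, Orsolya, and Samir each take $261,000.

Jakob: $1,044,000; Wyatt: $348,000; Liora: $348,000; Valentina: $348,000; Beatrix: $261,000; Greta: $261,000; Orsolya: $261,000; Samir: $261,000; Faisal: $1,044,000; Oren: $1,044,000; Hector: $1,044,000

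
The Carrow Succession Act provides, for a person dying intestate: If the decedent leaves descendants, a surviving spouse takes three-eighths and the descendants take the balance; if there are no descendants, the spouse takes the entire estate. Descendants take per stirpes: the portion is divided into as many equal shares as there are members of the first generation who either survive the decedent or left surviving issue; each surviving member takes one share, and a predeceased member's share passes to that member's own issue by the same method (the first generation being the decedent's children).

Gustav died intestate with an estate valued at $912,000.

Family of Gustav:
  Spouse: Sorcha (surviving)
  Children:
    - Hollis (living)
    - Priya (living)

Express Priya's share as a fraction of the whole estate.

Sorcha takes three-eighths of $912,000 = $342,000. The remaining $570,000 passes to the descendants.
The descendants' portion ($570,000) is divided into 2 shares of $285,000: Hollis and Priya each take $285,000.

Priya receives 5/16 of the estate.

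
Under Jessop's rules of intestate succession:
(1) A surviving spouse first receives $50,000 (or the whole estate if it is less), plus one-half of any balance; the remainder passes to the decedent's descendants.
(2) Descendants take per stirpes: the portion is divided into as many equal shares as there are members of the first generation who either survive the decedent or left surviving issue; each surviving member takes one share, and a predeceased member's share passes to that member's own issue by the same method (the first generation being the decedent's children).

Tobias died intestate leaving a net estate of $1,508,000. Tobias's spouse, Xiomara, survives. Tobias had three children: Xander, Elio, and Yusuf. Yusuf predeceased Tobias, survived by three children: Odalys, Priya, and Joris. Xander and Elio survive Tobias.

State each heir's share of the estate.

Xiomara: $779,000; Xander: $243,000; Elio: $243,000; Odalys: $81,000; Priya: $81,000; Joris: $81,000

Xiomara first takes $50,000, leaving a balance of $1,458,000. Xiomara then takes one-half of the balance ($729,000), for a total of $779,000. The remaining $729,000 passes to the descendants.
The descendants' portion ($729,000) is divided into 3 shares of $243,000: Xander and Elio each take $243,000; Yusuf's $243,000 share passes to Yusuf's issue.
Yusuf's share ($243,000) is divided into 3 shares of $81,000: Odalys, Priya, and Joris each take $81,000.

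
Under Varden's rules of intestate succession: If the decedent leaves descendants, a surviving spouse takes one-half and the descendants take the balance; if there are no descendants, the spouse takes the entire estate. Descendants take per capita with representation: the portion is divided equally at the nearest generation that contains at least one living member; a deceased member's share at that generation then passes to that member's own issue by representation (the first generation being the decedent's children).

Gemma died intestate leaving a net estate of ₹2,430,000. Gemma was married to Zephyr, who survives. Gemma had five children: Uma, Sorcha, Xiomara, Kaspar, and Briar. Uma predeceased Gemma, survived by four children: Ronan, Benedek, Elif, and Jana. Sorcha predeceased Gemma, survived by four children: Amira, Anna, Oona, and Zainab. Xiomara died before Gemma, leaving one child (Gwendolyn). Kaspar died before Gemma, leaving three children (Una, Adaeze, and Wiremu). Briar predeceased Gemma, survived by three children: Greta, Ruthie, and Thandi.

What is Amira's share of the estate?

Zephyr takes one-half of ₹2,430,000 = ₹1,215,000. The remaining ₹1,215,000 passes to the descendants.
No child survives, so the initial division is made at the grandchildren's generation.
The descendants' portion (₹1,215,000) is divided into 15 shares of ₹81,000: Ronan, Benedek, Elif, Jana, Amira, Anna, Oona, Zainab, Gwendolyn, Una, Adaeze, Wiremu, Greta, Ruthie, and Thandi each take ₹81,000.

Amira receives ₹81,000.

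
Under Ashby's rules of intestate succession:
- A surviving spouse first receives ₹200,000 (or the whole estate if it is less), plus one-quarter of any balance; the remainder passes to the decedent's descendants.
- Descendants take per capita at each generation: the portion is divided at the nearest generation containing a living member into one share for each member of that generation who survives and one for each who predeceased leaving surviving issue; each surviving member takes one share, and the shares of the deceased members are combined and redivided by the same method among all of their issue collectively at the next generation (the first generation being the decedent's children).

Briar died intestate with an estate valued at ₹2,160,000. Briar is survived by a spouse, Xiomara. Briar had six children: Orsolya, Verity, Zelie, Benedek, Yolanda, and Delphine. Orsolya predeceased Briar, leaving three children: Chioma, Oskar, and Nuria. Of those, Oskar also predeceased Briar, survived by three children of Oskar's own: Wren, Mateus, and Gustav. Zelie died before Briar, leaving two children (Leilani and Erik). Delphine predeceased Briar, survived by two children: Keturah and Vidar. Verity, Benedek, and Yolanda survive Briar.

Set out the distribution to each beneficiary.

Xiomara: ₹690,000; Chioma: ₹105,000; Wren: ₹35,000; Mateus: ₹35,000; Gustav: ₹35,000; Nuria: ₹105,000; Verity: ₹245,000; Leilani: ₹105,000; Erik: ₹105,000; Benedek: ₹245,000; Yolanda: ₹245,000; Keturah: ₹105,000; Vidar: ₹105,000

Xiomara first takes ₹200,000, leaving a balance of ₹1,960,000. Xiomara then takes one-quarter of the balance (₹490,000), for a total of ₹690,000. The remaining ₹1,470,000 passes to the descendants.
The descendants' portion (₹1,470,000) is divided at the children's generation into 6 shares of ₹245,000. Verity, Benedek, and Yolanda each take ₹245,000. The 3 shares of the deceased (Orsolya, Zelie, and Delphine) are combined into a pool of ₹735,000.
That pool (₹735,000) is divided at the grandchildren's generation into 7 shares of ₹105,000. Chioma, Nuria, Leilani, Erik, Keturah, and Vidar each take ₹105,000. The remaining share for the deceased Oskar (₹105,000) is carried to the next generation.
That pool (₹105,000) is divided at the great-grandchildren's generation equally among Wren, Mateus, and Gustav: ₹35,000 each.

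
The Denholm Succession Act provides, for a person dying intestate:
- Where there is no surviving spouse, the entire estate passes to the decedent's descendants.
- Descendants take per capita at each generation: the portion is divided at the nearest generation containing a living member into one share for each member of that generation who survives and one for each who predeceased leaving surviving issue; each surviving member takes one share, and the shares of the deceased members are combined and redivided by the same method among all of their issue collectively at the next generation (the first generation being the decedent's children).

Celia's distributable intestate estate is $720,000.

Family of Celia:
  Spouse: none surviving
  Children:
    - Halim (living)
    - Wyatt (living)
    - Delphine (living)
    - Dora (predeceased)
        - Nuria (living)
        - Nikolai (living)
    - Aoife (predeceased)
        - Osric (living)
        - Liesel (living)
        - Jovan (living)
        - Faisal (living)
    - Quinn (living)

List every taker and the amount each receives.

Halim: $120,000; Wyatt: $120,000; Delphine: $120,000; Nuria: $40,000; Nikolai: $40,000; Osric: $40,000; Liesel: $40,000; Jovan: $40,000; Faisal: $40,000; Quinn: $120,000

The entire $720,000 passes to the descendants.
That amount ($720,000) is divided at the children's generation into 6 shares of $120,000. Halim, Wyatt, Delphine, and Quinn each take $120,000. The 2 shares of the deceased (Dora and Aoife) are combined into a pool of $240,000.
That pool ($240,000) is divided at the grandchildren's generation equally among Nuria, Nikolai, Osric, Liesel, Jovan, and Faisal: $40,000 each.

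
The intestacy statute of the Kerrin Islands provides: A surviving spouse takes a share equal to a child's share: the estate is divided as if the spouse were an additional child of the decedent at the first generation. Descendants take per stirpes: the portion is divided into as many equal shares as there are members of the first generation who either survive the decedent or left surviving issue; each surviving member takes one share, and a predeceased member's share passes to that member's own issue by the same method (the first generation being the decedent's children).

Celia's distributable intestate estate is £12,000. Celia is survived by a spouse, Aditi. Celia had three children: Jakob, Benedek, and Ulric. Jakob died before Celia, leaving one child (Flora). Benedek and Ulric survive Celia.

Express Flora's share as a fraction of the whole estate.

The spouse counts as an additional share at the children's level, so there are 4 primary shares of £3,000. Aditi takes one such share (£3,000).
The children's combined portion (£9,000) is divided into 3 shares of £3,000: Benedek and Ulric each take £3,000; Jakob's £3,000 share passes to Jakob's issue.
Jakob's share (£3,000) passes entirely to Flora.

Flora receives 1/4 of the estate.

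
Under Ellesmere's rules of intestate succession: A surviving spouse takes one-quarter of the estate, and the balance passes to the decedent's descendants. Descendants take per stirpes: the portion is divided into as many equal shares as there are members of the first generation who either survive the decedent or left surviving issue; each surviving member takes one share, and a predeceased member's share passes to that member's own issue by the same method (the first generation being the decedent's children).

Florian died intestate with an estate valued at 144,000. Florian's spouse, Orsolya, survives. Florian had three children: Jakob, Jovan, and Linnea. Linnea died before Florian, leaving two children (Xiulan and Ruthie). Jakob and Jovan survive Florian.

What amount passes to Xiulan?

Xiulan receives 18,000.

Orsolya takes one-quarter of 144,000 = 36,000. The remaining 108,000 passes to the descendants.
The descendants' portion (108,000) is divided into 3 shares of 36,000: Jakob and Jovan each take 36,000; Linnea's 36,000 share passes to Linnea's issue.
Linnea's share (36,000) is divided into 2 shares of 18,000: Xiulan and Ruthie each take 18,000.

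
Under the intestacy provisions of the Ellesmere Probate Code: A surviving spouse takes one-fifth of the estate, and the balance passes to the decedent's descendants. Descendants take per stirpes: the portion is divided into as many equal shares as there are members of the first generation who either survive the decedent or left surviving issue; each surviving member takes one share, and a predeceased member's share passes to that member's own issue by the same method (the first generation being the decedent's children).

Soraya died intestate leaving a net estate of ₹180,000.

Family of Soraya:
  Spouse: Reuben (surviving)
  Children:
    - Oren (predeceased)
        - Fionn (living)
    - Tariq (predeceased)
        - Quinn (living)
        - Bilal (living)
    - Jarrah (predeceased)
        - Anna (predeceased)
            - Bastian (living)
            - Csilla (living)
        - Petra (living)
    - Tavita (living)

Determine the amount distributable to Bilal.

Reuben takes one-fifth of ₹180,000 = ₹36,000. The remaining ₹144,000 passes to the descendants.
The descendants' portion (₹144,000) is divided into 4 shares of ₹36,000: Tavita takes ₹36,000; Oren's ₹36,000 share passes to Oren's issue; Tariq's ₹36,000 share passes to Tariq's issue; Jarrah's ₹36,000 share passes to Jarrah's issue.
Oren's share (₹36,000) passes entirely to Fionn.
Tariq's share (₹36,000) is divided into 2 shares of ₹18,000: Quinn and Bilal each take ₹18,000.
Jarrah's share (₹36,000) is divided into 2 shares of ₹18,000: Petra takes ₹18,000; Anna's ₹18,000 share passes to Anna's issue.
Anna's share (₹18,000) is divided into 2 shares of ₹9,000: Bastian and Csilla each take ₹9,000.

Bilal receives ₹18,000.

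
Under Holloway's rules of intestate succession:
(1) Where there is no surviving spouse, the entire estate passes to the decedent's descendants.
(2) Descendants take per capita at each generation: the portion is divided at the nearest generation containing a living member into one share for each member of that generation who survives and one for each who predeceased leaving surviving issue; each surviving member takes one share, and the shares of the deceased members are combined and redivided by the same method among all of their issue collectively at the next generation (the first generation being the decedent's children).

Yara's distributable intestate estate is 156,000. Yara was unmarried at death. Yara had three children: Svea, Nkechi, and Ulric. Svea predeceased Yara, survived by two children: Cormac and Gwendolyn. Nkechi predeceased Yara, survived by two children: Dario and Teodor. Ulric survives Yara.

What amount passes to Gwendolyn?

The entire 156,000 passes to the descendants.
That amount (156,000) is divided at the children's generation into 3 shares of 52,000. Ulric takes 52,000. The 2 shares of the deceased (Svea and Nkechi) are combined into a pool of 104,000.
That pool (104,000) is divided at the grandchildren's generation equally among Cormac, Gwendolyn, Dario, and Teodor: 26,000 each.

Gwendolyn receives 26,000.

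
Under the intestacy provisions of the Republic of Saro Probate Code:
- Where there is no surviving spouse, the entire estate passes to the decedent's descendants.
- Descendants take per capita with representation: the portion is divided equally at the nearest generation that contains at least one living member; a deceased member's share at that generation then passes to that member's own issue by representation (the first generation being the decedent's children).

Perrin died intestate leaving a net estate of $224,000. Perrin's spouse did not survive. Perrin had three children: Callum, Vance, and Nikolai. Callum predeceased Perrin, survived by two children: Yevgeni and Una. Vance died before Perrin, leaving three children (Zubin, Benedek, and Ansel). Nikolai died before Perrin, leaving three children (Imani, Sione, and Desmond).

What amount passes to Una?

The entire $224,000 passes to the descendants.
No child survives, so the initial division is made at the grandchildren's generation.
That amount ($224,000) is divided into 8 shares of $28,000: Yevgeni, Una, Zubin, Benedek, Ansel, Imani, Sione, and Desmond each take $28,000.

Una receives $28,000.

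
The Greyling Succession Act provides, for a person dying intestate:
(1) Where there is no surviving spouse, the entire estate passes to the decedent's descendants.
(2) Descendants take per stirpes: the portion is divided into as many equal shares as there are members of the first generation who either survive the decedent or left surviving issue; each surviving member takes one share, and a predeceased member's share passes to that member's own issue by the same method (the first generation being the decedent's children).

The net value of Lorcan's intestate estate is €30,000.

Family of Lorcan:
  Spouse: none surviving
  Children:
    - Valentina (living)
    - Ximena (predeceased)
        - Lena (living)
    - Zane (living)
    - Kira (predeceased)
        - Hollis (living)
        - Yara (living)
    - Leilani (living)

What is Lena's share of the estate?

Lena receives €6,000.

The entire €30,000 passes to the descendants.
That amount (€30,000) is divided into 5 shares of €6,000: Valentina, Zane, and Leilani each take €6,000; Ximena's €6,000 share passes to Ximena's issue; Kira's €6,000 share passes to Kira's issue.
Ximena's share (€6,000) passes entirely to Lena.
Kira's share (€6,000) is divided into 2 shares of €3,000: Hollis and Yara each take €3,000.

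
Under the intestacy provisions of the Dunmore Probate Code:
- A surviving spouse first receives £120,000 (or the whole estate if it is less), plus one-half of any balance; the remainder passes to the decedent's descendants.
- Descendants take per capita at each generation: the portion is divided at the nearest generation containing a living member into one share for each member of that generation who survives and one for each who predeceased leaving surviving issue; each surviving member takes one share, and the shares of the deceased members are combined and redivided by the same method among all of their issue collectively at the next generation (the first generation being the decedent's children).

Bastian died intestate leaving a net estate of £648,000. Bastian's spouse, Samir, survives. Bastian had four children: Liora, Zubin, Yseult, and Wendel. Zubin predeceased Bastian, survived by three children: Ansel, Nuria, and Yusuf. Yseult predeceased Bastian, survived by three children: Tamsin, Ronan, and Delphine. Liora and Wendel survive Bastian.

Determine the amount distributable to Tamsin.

Samir first takes £120,000, leaving a balance of £528,000. Samir then takes one-half of the balance (£264,000), for a total of £384,000. The remaining £264,000 passes to the descendants.
The descendants' portion (£264,000) is divided at the children's generation into 4 shares of £66,000. Liora and Wendel each take £66,000. The 2 shares of the deceased (Zubin and Yseult) are combined into a pool of £132,000.
That pool (£132,000) is divided at the grandchildren's generation equally among Ansel, Nuria, Yusuf, Tamsin, Ronan, and Delphine: £22,000 each.

Tamsin receives £22,000.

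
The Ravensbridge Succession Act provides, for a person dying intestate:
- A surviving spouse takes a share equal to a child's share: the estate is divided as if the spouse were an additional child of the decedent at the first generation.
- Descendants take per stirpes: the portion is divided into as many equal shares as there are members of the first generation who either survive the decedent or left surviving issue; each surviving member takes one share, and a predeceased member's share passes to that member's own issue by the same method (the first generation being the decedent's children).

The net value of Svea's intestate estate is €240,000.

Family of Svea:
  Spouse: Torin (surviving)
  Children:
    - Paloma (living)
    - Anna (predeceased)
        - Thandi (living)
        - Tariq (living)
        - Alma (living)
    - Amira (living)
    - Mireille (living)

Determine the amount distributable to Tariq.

The spouse counts as an additional share at the children's level, so there are 5 primary shares of €48,000. Torin takes one such share (€48,000).
The children's combined portion (€192,000) is divided into 4 shares of €48,000: Paloma, Amira, and Mireille each take €48,000; Anna's €48,000 share passes to Anna's issue.
Anna's share (€48,000) is divided into 3 shares of €16,000: Thandi, Tariq, and Alma each take €16,000.

Tariq receives €16,000.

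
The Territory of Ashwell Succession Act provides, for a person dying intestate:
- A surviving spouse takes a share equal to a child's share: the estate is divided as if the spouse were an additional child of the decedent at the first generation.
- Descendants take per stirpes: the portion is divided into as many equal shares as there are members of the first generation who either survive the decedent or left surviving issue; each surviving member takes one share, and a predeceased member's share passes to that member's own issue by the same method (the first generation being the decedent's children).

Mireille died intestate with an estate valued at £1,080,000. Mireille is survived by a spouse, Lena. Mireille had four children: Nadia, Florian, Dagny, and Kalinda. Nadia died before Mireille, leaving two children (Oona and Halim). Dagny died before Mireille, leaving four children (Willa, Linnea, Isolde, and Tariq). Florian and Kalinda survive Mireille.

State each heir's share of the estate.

The spouse counts as an additional share at the children's level, so there are 5 primary shares of £216,000. Lena takes one such share (£216,000).
The children's combined portion (£864,000) is divided into 4 shares of £216,000: Florian and Kalinda each take £216,000; Nadia's £216,000 share passes to Nadia's issue; Dagny's £216,000 share passes to Dagny's issue.
Nadia's share (£216,000) is divided into 2 shares of £108,000: Oona and Halim each take £108,000.
Dagny's share (£216,000) is divided into 4 shares of £54,000: Willa, Linnea, Isolde, and Tariq each take £54,000.

Lena: £216,000; Oona: £108,000; Halim: £108,000; Florian: £216,000; Willa: £54,000; Linnea: £54,000; Isolde: £54,000; Tariq: £54,000; Kalinda: £216,000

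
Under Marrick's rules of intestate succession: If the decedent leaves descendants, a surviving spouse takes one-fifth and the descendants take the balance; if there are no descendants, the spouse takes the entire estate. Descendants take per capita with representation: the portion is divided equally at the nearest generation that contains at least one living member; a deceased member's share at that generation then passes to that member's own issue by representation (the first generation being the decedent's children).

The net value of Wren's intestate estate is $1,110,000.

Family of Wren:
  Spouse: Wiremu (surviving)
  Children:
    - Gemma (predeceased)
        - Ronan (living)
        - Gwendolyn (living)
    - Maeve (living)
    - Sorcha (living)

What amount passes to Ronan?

Ronan receives $148,000.

Wiremu takes one-fifth of $1,110,000 = $222,000. The remaining $888,000 passes to the descendants.
The descendants' portion ($888,000) is divided into 3 shares of $296,000: Maeve and Sorcha each take $296,000; Gemma's $296,000 share passes to Gemma's issue.
Gemma's share ($296,000) is divided into 2 shares of $148,000: Ronan and Gwendolyn each take $148,000.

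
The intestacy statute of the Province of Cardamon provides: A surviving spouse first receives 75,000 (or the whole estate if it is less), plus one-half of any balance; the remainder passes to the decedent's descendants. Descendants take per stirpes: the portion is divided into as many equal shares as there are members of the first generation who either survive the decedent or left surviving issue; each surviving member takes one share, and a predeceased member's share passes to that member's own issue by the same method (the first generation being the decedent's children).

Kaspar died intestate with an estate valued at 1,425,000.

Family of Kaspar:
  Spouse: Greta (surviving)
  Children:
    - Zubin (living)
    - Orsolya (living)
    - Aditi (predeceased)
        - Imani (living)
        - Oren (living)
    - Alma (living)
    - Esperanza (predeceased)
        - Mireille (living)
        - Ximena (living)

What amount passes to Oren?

Greta first takes 75,000, leaving a balance of 1,350,000. Greta then takes one-half of the balance (675,000), for a total of 750,000. The remaining 675,000 passes to the descendants.
The descendants' portion (675,000) is divided into 5 shares of 135,000: Zubin, Orsolya, and Alma each take 135,000; Aditi's 135,000 share passes to Aditi's issue; Esperanza's 135,000 share passes to Esperanza's issue.
Aditi's share (135,000) is divided into 2 shares of 67,500: Imani and Oren each take 67,500.
Esperanza's share (135,000) is divided into 2 shares of 67,500: Mireille and Ximena each take 67,500.

Oren receives 67,500.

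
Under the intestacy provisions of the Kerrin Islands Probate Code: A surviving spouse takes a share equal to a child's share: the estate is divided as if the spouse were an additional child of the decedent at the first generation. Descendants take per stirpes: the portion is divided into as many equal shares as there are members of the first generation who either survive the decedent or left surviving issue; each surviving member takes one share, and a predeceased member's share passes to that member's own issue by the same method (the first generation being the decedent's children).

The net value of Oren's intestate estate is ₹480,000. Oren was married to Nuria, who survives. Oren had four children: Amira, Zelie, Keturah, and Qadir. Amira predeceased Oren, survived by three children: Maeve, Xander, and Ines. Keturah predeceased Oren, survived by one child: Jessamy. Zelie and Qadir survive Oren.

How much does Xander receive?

Xander receives ₹32,000.

The spouse counts as an additional share at the children's level, so there are 5 primary shares of ₹96,000. Nuria takes one such share (₹96,000).
The children's combined portion (₹384,000) is divided into 4 shares of ₹96,000: Zelie and Qadir each take ₹96,000; Amira's ₹96,000 share passes to Amira's issue; Keturah's ₹96,000 share passes to Keturah's issue.
Amira's share (₹96,000) is divided into 3 shares of ₹32,000: Maeve, Xander, and Ines each take ₹32,000.
Keturah's share (₹96,000) passes entirely to Jessamy.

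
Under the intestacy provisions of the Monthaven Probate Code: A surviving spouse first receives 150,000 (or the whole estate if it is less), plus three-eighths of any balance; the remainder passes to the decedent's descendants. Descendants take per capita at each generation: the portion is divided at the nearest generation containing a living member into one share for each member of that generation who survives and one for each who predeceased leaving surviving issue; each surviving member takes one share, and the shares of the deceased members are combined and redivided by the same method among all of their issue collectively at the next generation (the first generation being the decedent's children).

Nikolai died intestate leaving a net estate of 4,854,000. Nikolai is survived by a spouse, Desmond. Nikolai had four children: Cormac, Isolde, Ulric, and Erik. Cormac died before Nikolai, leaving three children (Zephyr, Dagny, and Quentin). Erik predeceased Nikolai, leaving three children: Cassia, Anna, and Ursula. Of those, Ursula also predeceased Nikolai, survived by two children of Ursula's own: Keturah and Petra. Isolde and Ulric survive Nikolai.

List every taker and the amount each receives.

Desmond: 1,914,000; Zephyr: 245,000; Dagny: 245,000; Quentin: 245,000; Isolde: 735,000; Ulric: 735,000; Cassia: 245,000; Anna: 245,000; Keturah: 122,500; Petra: 122,500

Desmond first takes 150,000, leaving a balance of 4,704,000. Desmond then takes three-eighths of the balance (1,764,000), for a total of 1,914,000. The remaining 2,940,000 passes to the descendants.
The descendants' portion (2,940,000) is divided at the children's generation into 4 shares of 735,000. Isolde and Ulric each take 735,000. The 2 shares of the deceased (Cormac and Erik) are combined into a pool of 1,470,000.
That pool (1,470,000) is divided at the grandchildren's generation into 6 shares of 245,000. Zephyr, Dagny, Quentin, Cassia, and Anna each take 245,000. The remaining share for the deceased Ursula (245,000) is carried to the next generation.
That pool (245,000) is divided at the great-grandchildren's generation equally among Keturah and Petra: 122,500 each.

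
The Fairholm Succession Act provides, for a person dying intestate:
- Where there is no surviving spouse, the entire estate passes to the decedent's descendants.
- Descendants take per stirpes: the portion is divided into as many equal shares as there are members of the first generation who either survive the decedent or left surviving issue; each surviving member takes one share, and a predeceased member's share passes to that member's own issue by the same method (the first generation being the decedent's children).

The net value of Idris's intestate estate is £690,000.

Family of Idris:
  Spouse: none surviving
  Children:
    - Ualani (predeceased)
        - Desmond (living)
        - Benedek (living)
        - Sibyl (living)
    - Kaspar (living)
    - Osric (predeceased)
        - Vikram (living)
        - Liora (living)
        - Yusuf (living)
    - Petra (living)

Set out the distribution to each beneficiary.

The entire £690,000 passes to the descendants.
That amount (£690,000) is divided into 4 shares of £172,500: Kaspar and Petra each take £172,500; Ualani's £172,500 share passes to Ualani's issue; Osric's £172,500 share passes to Osric's issue.
Ualani's share (£172,500) is divided into 3 shares of £57,500: Desmond, Benedek, and Sibyl each take £57,500.
Osric's share (£172,500) is divided into 3 shares of £57,500: Vikram, Liora, and Yusuf each take £57,500.

Desmond: £57,500; Benedek: £57,500; Sibyl: £57,500; Kaspar: £172,500; Vikram: £57,500; Liora: £57,500; Yusuf: £57,500; Petra: £172,500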